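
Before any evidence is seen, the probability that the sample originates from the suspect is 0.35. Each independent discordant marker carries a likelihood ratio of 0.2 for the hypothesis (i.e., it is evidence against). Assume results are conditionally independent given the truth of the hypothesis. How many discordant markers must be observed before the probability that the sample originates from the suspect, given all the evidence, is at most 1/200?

3

Prior odds: 0.35 ÷ 0.65 = 7/13.
Likelihood ratio per discordant marker = 0.2.
Target odds: 0.005 ÷ 0.995 = 1/199.
Require 0.2ⁿ ≤ 1/199 ÷ (7/13) = 13/1393.
0.2² = 0.04 is still above 13/1393 but 0.2³ = 0.008 is at or below it, so n = 3.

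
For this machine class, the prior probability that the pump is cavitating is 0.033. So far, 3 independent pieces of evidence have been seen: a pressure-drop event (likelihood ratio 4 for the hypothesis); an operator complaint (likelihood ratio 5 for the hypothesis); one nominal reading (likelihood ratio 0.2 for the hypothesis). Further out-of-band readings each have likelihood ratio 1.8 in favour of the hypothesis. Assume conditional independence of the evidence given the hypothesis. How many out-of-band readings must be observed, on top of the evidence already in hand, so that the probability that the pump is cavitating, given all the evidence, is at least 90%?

8

Prior odds = 0.033/0.967 = 33/967.
Combined Bayes factor of the evidence already in hand = 4 × 5 × 0.2 = 4.
Odds after that evidence = (33/967) × 4 = 132/967.
Target odds = 0.9/0.1 = 9.
Need 1.8ⁿ ≥ 9 ÷ (132/967) = 2901/44.
1.8⁷ = 4782969/78125 falls short of 2901/44 but 1.8⁸ = 43046721/390625 reaches it, so n = 8.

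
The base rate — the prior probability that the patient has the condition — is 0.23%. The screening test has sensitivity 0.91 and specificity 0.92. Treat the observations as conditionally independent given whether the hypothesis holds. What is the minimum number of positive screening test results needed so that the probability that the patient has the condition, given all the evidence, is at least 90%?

4

Prior odds: 0.0023 ÷ 0.9977 = 23/9977.
False-positive rate = 1 − 0.92 = 0.08; likelihood ratio of a positive = 0.91/0.08 = 11.375.
Target odds: 0.9 ÷ 0.1 = 9.
Require 11.375ⁿ ≥ 9 ÷ (23/9977) = 89793/23.
11.375³ = 753571/512 falls short of 89793/23 but 11.375⁴ = 68574961/4096 reaches it, so n = 4.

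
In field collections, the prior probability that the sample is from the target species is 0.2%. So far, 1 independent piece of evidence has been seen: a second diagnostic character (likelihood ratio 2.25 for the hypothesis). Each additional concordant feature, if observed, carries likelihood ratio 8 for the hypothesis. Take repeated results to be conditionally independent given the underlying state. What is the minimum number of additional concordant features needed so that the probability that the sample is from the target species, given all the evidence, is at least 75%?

4

Prior odds = 0.002/0.998 = 1/499.
Bayes factor of the evidence already in hand = 2.25.
Odds after that evidence = (1/499) × 2.25 = 9/1996.
Target odds = 0.75/0.25 = 3.
Need 8ⁿ ≥ 3 ÷ (9/1996) = 1996/3.
8³ = 512 falls short of 1996/3 but 8⁴ = 4096 reaches it, so n = 4.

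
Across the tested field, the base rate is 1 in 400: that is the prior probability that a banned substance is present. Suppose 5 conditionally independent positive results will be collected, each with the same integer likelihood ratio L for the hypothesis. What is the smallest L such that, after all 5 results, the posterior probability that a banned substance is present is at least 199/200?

10

Prior odds = 0.0025/0.9975 = 1/399.
Target odds = 0.995/0.005 = 199.
Need L⁵ ≥ 199 ÷ (1/399) = 79401.
9⁵ = 59049 < 79401 ≤ 100000 = 10⁵, so L = 10.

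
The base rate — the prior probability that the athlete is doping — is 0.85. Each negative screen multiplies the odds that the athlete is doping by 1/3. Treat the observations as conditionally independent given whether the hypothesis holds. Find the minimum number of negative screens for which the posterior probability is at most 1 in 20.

Prior odds = 0.85/0.15 = 17/3.
Likelihood ratio per negative screen = 1/3.
Target posterior odds = 0.05/0.95 = 1/19.
Require (1/3)ⁿ ≤ 1/19 ÷ (17/3) = 3/323.
(1/3)⁴ = 1/81 is still above 3/323 but (1/3)⁵ = 1/243 is at or below it, so n = 5.

5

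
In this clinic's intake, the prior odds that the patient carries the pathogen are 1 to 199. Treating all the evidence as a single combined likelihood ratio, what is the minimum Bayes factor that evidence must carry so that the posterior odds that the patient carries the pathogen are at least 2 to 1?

Prior odds = 1/199.
Target odds = 2.
Required Bayes factor = 2 ÷ (1/199) = 398.

398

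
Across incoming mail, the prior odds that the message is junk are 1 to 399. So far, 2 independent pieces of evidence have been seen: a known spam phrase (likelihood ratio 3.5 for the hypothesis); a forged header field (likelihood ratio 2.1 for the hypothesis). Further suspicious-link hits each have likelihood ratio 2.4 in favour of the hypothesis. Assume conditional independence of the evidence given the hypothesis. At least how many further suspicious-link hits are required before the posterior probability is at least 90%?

8

Prior odds = 1/399.
Combined Bayes factor of the evidence already in hand = 3.5 × 2.1 = 7.35.
Odds after that evidence = (1/399) × 7.35 = 7/380.
Target odds = 0.9/0.1 = 9.
Need 2.4ⁿ ≥ 9 ÷ (7/380) = 3420/7.
2.4⁷ = 35831808/78125 falls short of 3420/7 but 2.4⁸ = 429981696/390625 reaches it, so n = 8.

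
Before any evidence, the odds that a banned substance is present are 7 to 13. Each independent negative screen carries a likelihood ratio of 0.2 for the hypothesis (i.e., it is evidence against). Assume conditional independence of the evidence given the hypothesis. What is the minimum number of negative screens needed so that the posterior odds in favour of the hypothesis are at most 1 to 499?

Prior odds = 7/13.
Likelihood ratio per negative screen = 0.2.
Target odds = 1/499.
Need (7/13) × 0.2ⁿ ≤ 1/499, i.e. 0.2ⁿ ≤ 13/3493.
0.2³ = 0.008 is still above 13/3493 but 0.2⁴ = 0.0016 is at or below it, so n = 4.

4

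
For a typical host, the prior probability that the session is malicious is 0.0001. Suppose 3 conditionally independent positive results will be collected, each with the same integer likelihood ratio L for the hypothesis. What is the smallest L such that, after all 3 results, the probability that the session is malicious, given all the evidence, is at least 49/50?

Prior odds = 0.0001/0.9999 = 1/9999.
Target odds = 0.98/0.02 = 49.
Need L³ ≥ 49 ÷ (1/9999) = 489951.
78³ = 474552 < 489951 ≤ 493039 = 79³, so L = 79.

79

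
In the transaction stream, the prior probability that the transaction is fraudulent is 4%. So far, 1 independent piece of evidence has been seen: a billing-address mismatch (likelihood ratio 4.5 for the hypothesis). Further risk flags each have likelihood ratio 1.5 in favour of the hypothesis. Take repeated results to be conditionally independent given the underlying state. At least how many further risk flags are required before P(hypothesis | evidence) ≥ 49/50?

Prior odds = 0.04/0.96 = 1/24.
Bayes factor of the evidence already in hand = 4.5.
Odds after that evidence = (1/24) × 4.5 = 0.1875.
Target odds = 0.98/0.02 = 49.
Need 1.5ⁿ ≥ 49 ÷ 0.1875 = 784/3.
1.5¹³ = 1594323/8192 falls short of 784/3 but 1.5¹⁴ = 4782969/16384 reaches it, so n = 14.

14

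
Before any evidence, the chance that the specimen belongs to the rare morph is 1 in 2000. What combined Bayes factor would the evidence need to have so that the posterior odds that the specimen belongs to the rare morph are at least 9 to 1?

Prior odds = 0.0005/0.9995 = 1/1999.
Target odds = 9.
Required Bayes factor = 9 ÷ (1/1999) = 17991.

17991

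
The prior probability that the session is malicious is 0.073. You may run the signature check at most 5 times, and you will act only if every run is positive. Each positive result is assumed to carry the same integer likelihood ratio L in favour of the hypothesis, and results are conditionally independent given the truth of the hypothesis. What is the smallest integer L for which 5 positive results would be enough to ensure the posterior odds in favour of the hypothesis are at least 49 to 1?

Prior odds = 0.073/0.927 = 73/927.
Target odds = 49.
Need L⁵ ≥ 49 ÷ (73/927) = 45423/73.
3⁵ = 243 < 45423/73 ≤ 1024 = 4⁵, so L = 4.

4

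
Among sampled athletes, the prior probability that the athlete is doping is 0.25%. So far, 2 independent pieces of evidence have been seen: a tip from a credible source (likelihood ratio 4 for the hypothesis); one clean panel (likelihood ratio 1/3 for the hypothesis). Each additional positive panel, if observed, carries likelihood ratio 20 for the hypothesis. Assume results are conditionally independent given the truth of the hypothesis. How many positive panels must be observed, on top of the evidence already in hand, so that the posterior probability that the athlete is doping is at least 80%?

Prior odds = 0.0025/0.9975 = 1/399.
Combined Bayes factor of the evidence already in hand = 4 × (1/3) = 4/3.
Odds after that evidence = (1/399) × 4/3 = 4/1197.
Target odds = 0.8/0.2 = 4.
Need 20ⁿ ≥ 4 ÷ (4/1197) = 1197.
20² = 400 falls short of 1197 but 20³ = 8000 reaches it, so n = 3.

3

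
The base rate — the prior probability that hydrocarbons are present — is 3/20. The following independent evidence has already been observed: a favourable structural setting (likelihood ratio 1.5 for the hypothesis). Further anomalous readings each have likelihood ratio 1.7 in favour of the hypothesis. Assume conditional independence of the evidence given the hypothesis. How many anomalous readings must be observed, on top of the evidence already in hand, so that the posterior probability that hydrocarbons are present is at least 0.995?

Prior odds = 0.15/0.85 = 3/17.
Bayes factor of the evidence already in hand = 1.5.
Odds after that evidence = (3/17) × 1.5 = 9/34.
Target odds = 0.995/0.005 = 199.
Need 1.7ⁿ ≥ 199 ÷ (9/34) = 6766/9.
1.7¹² ≈582.622 falls short of 6766/9 but 1.7¹³ ≈990.458 reaches it, so n = 13.

13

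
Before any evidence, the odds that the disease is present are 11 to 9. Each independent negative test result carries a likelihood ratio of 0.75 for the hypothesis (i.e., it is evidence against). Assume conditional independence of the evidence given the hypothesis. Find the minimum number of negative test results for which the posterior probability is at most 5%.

11

Prior odds = 11/9.
Likelihood ratio per negative test result = 0.75.
Target odds: 0.05 ÷ 0.95 = 1/19.
Need (11/9) × 0.75ⁿ ≤ 1/19, i.e. 0.75ⁿ ≤ 9/209.
0.75¹⁰ = 59049/1048576 is still above 9/209 but 0.75¹¹ = 177147/4194304 is at or below it, so n = 11.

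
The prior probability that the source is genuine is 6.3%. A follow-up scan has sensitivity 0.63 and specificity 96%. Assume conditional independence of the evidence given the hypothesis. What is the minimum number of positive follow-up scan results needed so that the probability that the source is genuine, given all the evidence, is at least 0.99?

Prior odds: 0.063 ÷ 0.937 = 63/937.
False-positive rate = 1 − 0.96 = 0.04; likelihood ratio of a positive = 0.63/0.04 = 15.75.
Target posterior odds = 0.99/0.01 = 99.
Need (63/937) × 15.75ⁿ ≥ 99, i.e. 15.75ⁿ ≥ 10307/7.
15.75² = 248.0625 falls short of 10307/7 but 15.75³ = 3906.984375 reaches it, so n = 3.

3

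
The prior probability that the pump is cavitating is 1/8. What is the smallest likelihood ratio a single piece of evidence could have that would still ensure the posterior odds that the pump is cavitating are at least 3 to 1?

21

Prior odds = 0.125/0.875 = 1/7.
Target odds = 3.
Required Bayes factor = 3 ÷ (1/7) = 21.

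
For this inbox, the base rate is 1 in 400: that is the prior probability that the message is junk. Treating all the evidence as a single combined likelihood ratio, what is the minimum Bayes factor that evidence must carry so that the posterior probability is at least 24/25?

Prior odds = 0.0025/0.9975 = 1/399.
Target odds = 0.96/0.04 = 24.
Required Bayes factor = 24 ÷ (1/399) = 9576.

9576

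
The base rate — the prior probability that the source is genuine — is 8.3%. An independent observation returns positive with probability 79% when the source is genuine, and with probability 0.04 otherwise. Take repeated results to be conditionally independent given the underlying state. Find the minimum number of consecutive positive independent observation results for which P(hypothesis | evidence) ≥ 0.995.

3

Prior odds: 0.083 ÷ 0.917 = 83/917.
Likelihood ratio of a positive result = 0.79/0.04 = 19.75.
Target odds: 0.995 ÷ 0.005 = 199.
Need (83/917) × 19.75ⁿ ≥ 199, i.e. 19.75ⁿ ≥ 182483/83.
19.75² = 390.0625 falls short of 182483/83 but 19.75³ = 7703.734375 reaches it, so n = 3.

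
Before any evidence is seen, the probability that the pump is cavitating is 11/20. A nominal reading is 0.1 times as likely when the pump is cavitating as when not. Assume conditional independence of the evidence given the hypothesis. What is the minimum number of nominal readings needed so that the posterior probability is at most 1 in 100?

3

Prior odds = 0.55/0.45 = 11/9.
Likelihood ratio per nominal reading = 0.1.
Target odds: 0.01 ÷ 0.99 = 1/99.
Require 0.1ⁿ ≤ 1/99 ÷ (11/9) = 1/121.
0.1² = 0.01 is still above 1/121 but 0.1³ = 0.001 is at or below it, so n = 3.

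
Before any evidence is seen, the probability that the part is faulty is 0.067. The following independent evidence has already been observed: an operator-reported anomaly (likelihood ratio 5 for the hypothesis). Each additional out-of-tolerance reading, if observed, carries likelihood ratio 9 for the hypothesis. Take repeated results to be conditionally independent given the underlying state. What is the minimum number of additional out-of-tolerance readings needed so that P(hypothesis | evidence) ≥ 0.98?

Prior odds = 0.067/0.933 = 67/933.
Bayes factor of the evidence already in hand = 5.
Odds after that evidence = (67/933) × 5 = 335/933.
Target odds = 0.98/0.02 = 49.
Need 9ⁿ ≥ 49 ÷ (335/933) = 45717/335.
9² = 81 falls short of 45717/335 but 9³ = 729 reaches it, so n = 3.

3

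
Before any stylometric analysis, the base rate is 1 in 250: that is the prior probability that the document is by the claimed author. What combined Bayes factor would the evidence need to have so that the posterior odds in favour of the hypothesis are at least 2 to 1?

Prior odds = 0.004/0.996 = 1/249.
Target odds = 2.
Required Bayes factor = 2 ÷ (1/249) = 498.

498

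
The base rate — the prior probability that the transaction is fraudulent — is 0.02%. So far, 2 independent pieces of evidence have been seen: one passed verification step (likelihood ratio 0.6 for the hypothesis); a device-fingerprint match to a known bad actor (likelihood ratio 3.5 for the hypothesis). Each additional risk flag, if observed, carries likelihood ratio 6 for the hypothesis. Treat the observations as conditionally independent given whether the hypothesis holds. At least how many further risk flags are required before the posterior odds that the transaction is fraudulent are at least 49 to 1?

Prior odds = 0.0002/0.9998 = 1/4999.
Combined Bayes factor of the evidence already in hand = 0.6 × 3.5 = 2.1.
Odds after that evidence = (1/4999) × 2.1 = 21/49990.
Target odds = 49.
Need 6ⁿ ≥ 49 ÷ (21/49990) = 349930/3.
6⁶ = 46656 falls short of 349930/3 but 6⁷ = 279936 reaches it, so n = 7.

7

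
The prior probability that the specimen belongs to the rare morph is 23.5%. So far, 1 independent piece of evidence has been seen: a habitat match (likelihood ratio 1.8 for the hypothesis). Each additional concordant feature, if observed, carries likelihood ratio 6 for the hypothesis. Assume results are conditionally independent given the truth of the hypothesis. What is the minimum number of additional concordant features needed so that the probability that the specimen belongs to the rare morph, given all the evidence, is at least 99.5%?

4

Prior odds = 0.235/0.765 = 47/153.
Bayes factor of the evidence already in hand = 1.8.
Odds after that evidence = (47/153) × 1.8 = 47/85.
Target odds = 0.995/0.005 = 199.
Need 6ⁿ ≥ 199 ÷ (47/85) = 16915/47.
6³ = 216 falls short of 16915/47 but 6⁴ = 1296 reaches it, so n = 4.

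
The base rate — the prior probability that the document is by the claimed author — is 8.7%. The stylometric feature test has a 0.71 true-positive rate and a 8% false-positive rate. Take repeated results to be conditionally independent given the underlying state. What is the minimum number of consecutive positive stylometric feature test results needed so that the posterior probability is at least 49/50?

Prior odds = 0.087/0.913 = 87/913.
Likelihood ratio of a positive result = 0.71/0.08 = 8.875.
Target odds: 0.98 ÷ 0.02 = 49.
Need (87/913) × 8.875ⁿ ≥ 49, i.e. 8.875ⁿ ≥ 44737/87.
8.875² = 78.765625 falls short of 44737/87 but 8.875³ = 357911/512 reaches it, so n = 3.

3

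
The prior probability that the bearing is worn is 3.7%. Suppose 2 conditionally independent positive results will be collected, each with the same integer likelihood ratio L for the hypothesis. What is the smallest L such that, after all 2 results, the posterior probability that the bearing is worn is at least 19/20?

23

Prior odds = 0.037/0.963 = 37/963.
Target odds = 0.95/0.05 = 19.
Need L² ≥ 19 ÷ (37/963) = 18297/37.
22² = 484 < 18297/37 ≤ 529 = 23², so L = 23.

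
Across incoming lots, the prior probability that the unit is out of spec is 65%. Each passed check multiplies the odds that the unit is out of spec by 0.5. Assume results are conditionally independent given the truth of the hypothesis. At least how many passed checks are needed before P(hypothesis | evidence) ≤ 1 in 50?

Prior odds = 0.65/0.35 = 13/7.
Likelihood ratio per passed check = 0.5.
Target posterior odds = 0.02/0.98 = 1/49.
Require 0.5ⁿ ≤ 1/49 ÷ (13/7) = 1/91.
0.5⁶ = 0.015625 is still above 1/91 but 0.5⁷ = 0.0078125 is at or below it, so n = 7.

7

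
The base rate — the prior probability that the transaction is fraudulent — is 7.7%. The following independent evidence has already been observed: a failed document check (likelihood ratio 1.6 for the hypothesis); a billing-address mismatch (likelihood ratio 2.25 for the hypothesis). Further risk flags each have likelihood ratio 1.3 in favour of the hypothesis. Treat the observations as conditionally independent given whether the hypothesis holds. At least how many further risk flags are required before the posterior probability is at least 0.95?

16

Prior odds = 0.077/0.923 = 77/923.
Combined Bayes factor of the evidence already in hand = 1.6 × 2.25 = 3.6.
Odds after that evidence = (77/923) × 3.6 = 1386/4615.
Target odds = 0.95/0.05 = 19.
Need 1.3ⁿ ≥ 19 ÷ (1386/4615) = 87685/1386.
1.3¹⁵ ≈51.1859 falls short of 87685/1386 but 1.3¹⁶ ≈66.5417 reaches it, so n = 16.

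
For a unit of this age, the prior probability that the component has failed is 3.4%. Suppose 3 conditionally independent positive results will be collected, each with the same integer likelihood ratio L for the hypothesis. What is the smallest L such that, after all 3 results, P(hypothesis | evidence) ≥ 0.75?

Prior odds = 0.034/0.966 = 17/483.
Target odds = 0.75/0.25 = 3.
Need L³ ≥ 3 ÷ (17/483) = 1449/17.
4³ = 64 < 1449/17 ≤ 125 = 5³, so L = 5.

5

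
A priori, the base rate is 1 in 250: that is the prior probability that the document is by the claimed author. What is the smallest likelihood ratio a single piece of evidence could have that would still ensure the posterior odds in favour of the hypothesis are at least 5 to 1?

1245

Prior odds = 0.004/0.996 = 1/249.
Target odds = 5.
Required Bayes factor = 5 ÷ (1/249) = 1245.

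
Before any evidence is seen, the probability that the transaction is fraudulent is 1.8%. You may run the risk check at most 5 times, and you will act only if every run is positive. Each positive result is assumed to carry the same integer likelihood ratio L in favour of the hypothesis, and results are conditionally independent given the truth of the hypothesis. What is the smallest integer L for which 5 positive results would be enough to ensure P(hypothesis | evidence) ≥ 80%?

3

Prior odds = 0.018/0.982 = 9/491.
Target odds = 0.8/0.2 = 4.
Need L⁵ ≥ 4 ÷ (9/491) = 1964/9.
2⁵ = 32 < 1964/9 ≤ 243 = 3⁵, so L = 3.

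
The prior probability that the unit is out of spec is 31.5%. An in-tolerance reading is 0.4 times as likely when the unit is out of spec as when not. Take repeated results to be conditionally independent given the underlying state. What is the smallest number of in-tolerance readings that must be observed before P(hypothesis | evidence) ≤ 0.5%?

5

Prior odds: 0.315 ÷ 0.685 = 63/137.
Likelihood ratio per in-tolerance reading = 0.4.
Target odds: 0.005 ÷ 0.995 = 1/199.
Require 0.4ⁿ ≤ 1/199 ÷ (63/137) = 137/12537.
0.4⁴ = 0.0256 is still above 137/12537 but 0.4⁵ = 0.01024 is at or below it, so n = 5.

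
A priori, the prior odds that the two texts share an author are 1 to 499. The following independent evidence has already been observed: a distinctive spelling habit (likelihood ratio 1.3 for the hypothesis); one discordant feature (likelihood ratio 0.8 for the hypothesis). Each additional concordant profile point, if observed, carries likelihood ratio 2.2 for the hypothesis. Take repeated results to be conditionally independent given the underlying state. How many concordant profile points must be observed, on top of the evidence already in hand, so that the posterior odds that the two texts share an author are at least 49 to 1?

13

Prior odds = 1/499.
Combined Bayes factor of the evidence already in hand = 1.3 × 0.8 = 1.04.
Odds after that evidence = (1/499) × 1.04 = 26/12475.
Target odds = 49.
Need 2.2ⁿ ≥ 49 ÷ (26/12475) = 611275/26.
2.2¹² ≈12855 falls short of 611275/26 but 2.2¹³ ≈28281 reaches it, so n = 13.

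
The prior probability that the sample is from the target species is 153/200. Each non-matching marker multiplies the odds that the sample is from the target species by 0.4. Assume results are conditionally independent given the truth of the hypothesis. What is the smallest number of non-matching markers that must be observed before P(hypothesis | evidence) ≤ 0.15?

Prior odds = 0.765/0.235 = 153/47.
Likelihood ratio per non-matching marker = 0.4.
Target odds: 0.15 ÷ 0.85 = 3/17.
Require 0.4ⁿ ≤ 3/17 ÷ (153/47) = 47/867.
0.4³ = 0.064 is still above 47/867 but 0.4⁴ = 0.0256 is at or below it, so n = 4.

4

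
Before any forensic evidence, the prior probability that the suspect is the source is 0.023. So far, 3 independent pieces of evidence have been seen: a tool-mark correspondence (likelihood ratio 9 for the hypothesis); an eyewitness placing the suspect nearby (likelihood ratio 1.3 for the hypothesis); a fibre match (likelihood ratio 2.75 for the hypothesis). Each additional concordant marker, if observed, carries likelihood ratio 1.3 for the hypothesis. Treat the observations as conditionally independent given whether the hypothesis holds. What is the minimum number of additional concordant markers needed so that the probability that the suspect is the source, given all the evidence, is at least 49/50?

Prior odds = 0.023/0.977 = 23/977.
Combined Bayes factor of the evidence already in hand = 9 × 1.3 × 2.75 = 32.175.
Odds after that evidence = (23/977) × 32.175 = 29601/39080.
Target odds = 0.98/0.02 = 49.
Need 1.3ⁿ ≥ 49 ÷ (29601/39080) = 1914920/29601.
1.3¹⁵ ≈51.1859 falls short of 1914920/29601 but 1.3¹⁶ ≈66.5417 reaches it, so n = 16.

16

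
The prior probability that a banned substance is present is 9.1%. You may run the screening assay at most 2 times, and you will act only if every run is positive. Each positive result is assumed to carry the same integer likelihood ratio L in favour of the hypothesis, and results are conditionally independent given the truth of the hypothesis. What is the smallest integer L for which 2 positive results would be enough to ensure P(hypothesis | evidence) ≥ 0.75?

6

Prior odds = 0.091/0.909 = 91/909.
Target odds = 0.75/0.25 = 3.
Need L² ≥ 3 ÷ (91/909) = 2727/91.
5² = 25 < 2727/91 ≤ 36 = 6², so L = 6.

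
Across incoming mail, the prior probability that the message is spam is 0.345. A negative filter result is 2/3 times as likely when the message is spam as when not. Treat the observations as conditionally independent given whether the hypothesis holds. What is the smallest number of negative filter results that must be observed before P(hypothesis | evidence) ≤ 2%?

9

Prior odds: 0.345 ÷ 0.655 = 69/131.
Likelihood ratio per negative filter result = 2/3.
Target odds: 0.02 ÷ 0.98 = 1/49.
Need (69/131) × (2/3)ⁿ ≤ 1/49, i.e. (2/3)ⁿ ≤ 131/3381.
(2/3)⁸ = 256/6561 is still above 131/3381 but (2/3)⁹ = 512/19683 is at or below it, so n = 9.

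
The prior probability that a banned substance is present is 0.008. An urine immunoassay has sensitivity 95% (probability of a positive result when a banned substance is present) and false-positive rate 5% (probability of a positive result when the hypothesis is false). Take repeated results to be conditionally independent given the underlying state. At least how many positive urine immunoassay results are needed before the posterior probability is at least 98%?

3

Prior odds = 0.008/0.992 = 1/124.
Likelihood ratio of a positive result = 0.95/0.05 = 19.
Target posterior odds = 0.98/0.02 = 49.
Need (1/124) × 19ⁿ ≥ 49, i.e. 19ⁿ ≥ 6076.
19² = 361 falls short of 6076 but 19³ = 6859 reaches it, so n = 3.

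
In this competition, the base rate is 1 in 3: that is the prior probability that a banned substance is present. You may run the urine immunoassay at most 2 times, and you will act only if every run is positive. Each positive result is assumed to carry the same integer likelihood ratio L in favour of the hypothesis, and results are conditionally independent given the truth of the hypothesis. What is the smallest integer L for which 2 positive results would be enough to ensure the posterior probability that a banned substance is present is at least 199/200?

20

Prior odds = (1/3)/(2/3) = 0.5.
Target odds = 0.995/0.005 = 199.
Need L² ≥ 199 ÷ 0.5 = 398.
19² = 361 < 398 ≤ 400 = 20², so L = 20.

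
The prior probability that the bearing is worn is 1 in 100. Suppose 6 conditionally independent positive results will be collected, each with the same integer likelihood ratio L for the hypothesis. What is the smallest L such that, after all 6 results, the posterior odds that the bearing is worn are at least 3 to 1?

Prior odds = 0.01/0.99 = 1/99.
Target odds = 3.
Need L⁶ ≥ 3 ÷ (1/99) = 297.
2⁶ = 64 < 297 ≤ 729 = 3⁶, so L = 3.

3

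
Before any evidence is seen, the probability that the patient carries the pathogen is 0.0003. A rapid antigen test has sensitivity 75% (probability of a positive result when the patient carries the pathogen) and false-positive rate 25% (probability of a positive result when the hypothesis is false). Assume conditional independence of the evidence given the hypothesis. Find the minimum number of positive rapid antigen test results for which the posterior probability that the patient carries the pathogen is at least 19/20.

Prior odds: 0.0003 ÷ 0.9997 = 3/9997.
Likelihood ratio of a positive result = 0.75/0.25 = 3.
Target odds: 0.95 ÷ 0.05 = 19.
Need (3/9997) × 3ⁿ ≥ 19, i.e. 3ⁿ ≥ 189943/3.
3¹⁰ = 59049 falls short of 189943/3 but 3¹¹ = 177147 reaches it, so n = 11.

11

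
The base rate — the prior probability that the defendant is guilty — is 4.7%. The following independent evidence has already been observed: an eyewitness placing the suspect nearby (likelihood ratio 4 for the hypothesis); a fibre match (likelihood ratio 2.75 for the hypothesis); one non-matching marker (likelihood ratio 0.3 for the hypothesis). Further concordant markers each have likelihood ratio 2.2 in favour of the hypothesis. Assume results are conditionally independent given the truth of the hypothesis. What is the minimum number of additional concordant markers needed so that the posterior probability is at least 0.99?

9

Prior odds = 0.047/0.953 = 47/953.
Combined Bayes factor of the evidence already in hand = 4 × 2.75 × 0.3 = 3.3.
Odds after that evidence = (47/953) × 3.3 = 1551/9530.
Target odds = 0.99/0.01 = 99.
Need 2.2ⁿ ≥ 99 ÷ (1551/9530) = 28590/47.
2.2⁸ = 214358881/390625 falls short of 28590/47 but 2.2⁹ ≈1207.27 reaches it, so n = 9.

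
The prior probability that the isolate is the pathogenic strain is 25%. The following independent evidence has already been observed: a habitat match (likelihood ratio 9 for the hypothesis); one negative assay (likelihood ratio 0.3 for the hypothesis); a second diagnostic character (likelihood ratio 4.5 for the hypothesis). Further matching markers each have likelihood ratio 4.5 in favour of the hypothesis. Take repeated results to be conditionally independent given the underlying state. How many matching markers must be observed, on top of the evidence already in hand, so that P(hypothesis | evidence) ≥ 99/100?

Prior odds = 0.25/0.75 = 1/3.
Combined Bayes factor of the evidence already in hand = 9 × 0.3 × 4.5 = 12.15.
Odds after that evidence = (1/3) × 12.15 = 4.05.
Target odds = 0.99/0.01 = 99.
Need 4.5ⁿ ≥ 99 ÷ 4.05 = 220/9.
4.5² = 20.25 falls short of 220/9 but 4.5³ = 91.125 reaches it, so n = 3.

3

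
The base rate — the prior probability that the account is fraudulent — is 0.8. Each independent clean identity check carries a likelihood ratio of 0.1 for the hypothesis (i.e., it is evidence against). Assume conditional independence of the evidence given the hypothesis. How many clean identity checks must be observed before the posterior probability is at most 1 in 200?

Prior odds: 0.8 ÷ 0.2 = 4.
Likelihood ratio per clean identity check = 0.1.
Target posterior odds = 0.005/0.995 = 1/199.
Need 4 × 0.1ⁿ ≤ 1/199, i.e. 0.1ⁿ ≤ 1/796.
0.1² = 0.01 is still above 1/796 but 0.1³ = 0.001 is at or below it, so n = 3.

3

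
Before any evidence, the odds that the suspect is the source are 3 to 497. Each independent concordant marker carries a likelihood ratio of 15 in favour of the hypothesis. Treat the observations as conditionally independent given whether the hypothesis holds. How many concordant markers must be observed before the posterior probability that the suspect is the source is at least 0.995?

Prior odds = 3/497.
Likelihood ratio per concordant marker = 15.
Target posterior odds = 0.995/0.005 = 199.
Require 15ⁿ ≥ 199 ÷ (3/497) = 98903/3.
15³ = 3375 falls short of 98903/3 but 15⁴ = 50625 reaches it, so n = 4.

4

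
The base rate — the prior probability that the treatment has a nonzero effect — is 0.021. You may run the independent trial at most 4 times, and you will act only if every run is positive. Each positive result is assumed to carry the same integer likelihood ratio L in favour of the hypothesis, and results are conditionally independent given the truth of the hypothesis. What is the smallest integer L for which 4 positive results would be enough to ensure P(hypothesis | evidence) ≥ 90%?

Prior odds = 0.021/0.979 = 21/979.
Target odds = 0.9/0.1 = 9.
Need L⁴ ≥ 9 ÷ (21/979) = 2937/7.
4⁴ = 256 < 2937/7 ≤ 625 = 5⁴, so L = 5.

5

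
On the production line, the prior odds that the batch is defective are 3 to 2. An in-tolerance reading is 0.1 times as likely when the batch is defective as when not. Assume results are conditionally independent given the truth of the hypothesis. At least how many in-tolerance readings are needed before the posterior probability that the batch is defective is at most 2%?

2

Prior odds = 1.5.
Likelihood ratio per in-tolerance reading = 0.1.
Target odds: 0.02 ÷ 0.98 = 1/49.
Require 0.1ⁿ ≤ 1/49 ÷ 1.5 = 2/147.
0.1¹ = 0.1 is still above 2/147 but 0.1² = 0.01 is at or below it, so n = 2.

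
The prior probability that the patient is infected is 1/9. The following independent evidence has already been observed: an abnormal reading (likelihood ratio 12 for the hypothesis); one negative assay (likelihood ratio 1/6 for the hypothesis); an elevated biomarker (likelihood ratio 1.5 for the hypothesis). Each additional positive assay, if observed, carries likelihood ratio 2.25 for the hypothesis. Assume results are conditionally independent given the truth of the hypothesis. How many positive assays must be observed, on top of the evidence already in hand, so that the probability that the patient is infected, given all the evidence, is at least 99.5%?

Prior odds = (1/9)/(8/9) = 0.125.
Combined Bayes factor of the evidence already in hand = 12 × (1/6) × 1.5 = 3.
Odds after that evidence = 0.125 × 3 = 0.375.
Target odds = 0.995/0.005 = 199.
Need 2.25ⁿ ≥ 199 ÷ 0.375 = 1592/3.
2.25⁷ = 4782969/16384 falls short of 1592/3 but 2.25⁸ = 43046721/65536 reaches it, so n = 8.

8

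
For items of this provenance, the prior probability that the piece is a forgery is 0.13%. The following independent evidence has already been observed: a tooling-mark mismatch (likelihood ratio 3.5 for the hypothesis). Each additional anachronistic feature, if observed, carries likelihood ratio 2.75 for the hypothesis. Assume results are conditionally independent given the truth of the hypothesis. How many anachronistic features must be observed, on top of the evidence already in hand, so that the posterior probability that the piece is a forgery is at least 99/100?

Prior odds = 0.0013/0.9987 = 13/9987.
Bayes factor of the evidence already in hand = 3.5.
Odds after that evidence = (13/9987) × 3.5 = 91/19974.
Target odds = 0.99/0.01 = 99.
Need 2.75ⁿ ≥ 99 ÷ (91/19974) = 1977426/91.
2.75⁹ ≈8994.86 falls short of 1977426/91 but 2.75¹⁰ ≈24735.9 reaches it, so n = 10.

10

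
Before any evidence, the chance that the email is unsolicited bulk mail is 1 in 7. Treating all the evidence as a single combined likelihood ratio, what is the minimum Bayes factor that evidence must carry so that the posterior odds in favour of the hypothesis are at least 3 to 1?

Prior odds = (1/7)/(6/7) = 1/6.
Target odds = 3.
Required Bayes factor = 3 ÷ (1/6) = 18.

18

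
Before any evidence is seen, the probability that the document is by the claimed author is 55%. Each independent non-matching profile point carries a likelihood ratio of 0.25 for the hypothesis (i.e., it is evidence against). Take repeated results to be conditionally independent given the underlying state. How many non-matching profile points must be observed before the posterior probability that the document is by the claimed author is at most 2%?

3

Prior odds = 0.55/0.45 = 11/9.
Likelihood ratio per non-matching profile point = 0.25.
Target posterior odds = 0.02/0.98 = 1/49.
Require 0.25ⁿ ≤ 1/49 ÷ (11/9) = 9/539.
0.25² = 0.0625 is still above 9/539 but 0.25³ = 0.015625 is at or below it, so n = 3.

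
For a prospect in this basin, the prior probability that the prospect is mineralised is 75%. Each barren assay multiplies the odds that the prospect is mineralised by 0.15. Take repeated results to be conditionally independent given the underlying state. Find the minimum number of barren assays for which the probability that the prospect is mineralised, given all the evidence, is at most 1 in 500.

Prior odds = 0.75/0.25 = 3.
Likelihood ratio per barren assay = 0.15.
Target posterior odds = 0.002/0.998 = 1/499.
Require 0.15ⁿ ≤ 1/499 ÷ 3 = 1/1497.
0.15³ = 0.003375 is still above 1/1497 but 0.15⁴ = 81/160000 is at or below it, so n = 4.

4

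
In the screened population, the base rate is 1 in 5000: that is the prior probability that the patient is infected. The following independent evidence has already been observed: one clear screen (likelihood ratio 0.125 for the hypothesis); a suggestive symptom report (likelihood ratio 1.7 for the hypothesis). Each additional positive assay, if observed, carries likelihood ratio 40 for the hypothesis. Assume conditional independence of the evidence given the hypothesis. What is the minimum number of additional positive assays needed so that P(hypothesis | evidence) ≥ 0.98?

4

Prior odds = 0.0002/0.9998 = 1/4999.
Combined Bayes factor of the evidence already in hand = 0.125 × 1.7 = 0.2125.
Odds after that evidence = (1/4999) × 0.2125 = 17/399920.
Target odds = 0.98/0.02 = 49.
Need 40ⁿ ≥ 49 ÷ (17/399920) = 19596080/17.
40³ = 64000 falls short of 19596080/17 but 40⁴ = 2560000 reaches it, so n = 4.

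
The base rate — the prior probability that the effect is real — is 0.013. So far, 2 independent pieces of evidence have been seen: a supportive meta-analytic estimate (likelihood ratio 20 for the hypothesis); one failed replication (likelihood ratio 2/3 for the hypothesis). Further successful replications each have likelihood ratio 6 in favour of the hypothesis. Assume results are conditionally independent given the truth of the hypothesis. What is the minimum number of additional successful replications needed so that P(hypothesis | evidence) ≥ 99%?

4

Prior odds = 0.013/0.987 = 13/987.
Combined Bayes factor of the evidence already in hand = 20 × (2/3) = 40/3.
Odds after that evidence = (13/987) × 40/3 = 520/2961.
Target odds = 0.99/0.01 = 99.
Need 6ⁿ ≥ 99 ÷ (520/2961) = 293139/520.
6³ = 216 falls short of 293139/520 but 6⁴ = 1296 reaches it, so n = 4.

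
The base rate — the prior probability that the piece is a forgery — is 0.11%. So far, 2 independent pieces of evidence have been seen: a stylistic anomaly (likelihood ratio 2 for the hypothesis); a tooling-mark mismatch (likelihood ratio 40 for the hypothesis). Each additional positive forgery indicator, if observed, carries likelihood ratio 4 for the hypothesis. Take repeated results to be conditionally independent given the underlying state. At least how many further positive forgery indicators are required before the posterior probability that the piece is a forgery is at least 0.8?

3

Prior odds = 0.0011/0.9989 = 11/9989.
Combined Bayes factor of the evidence already in hand = 2 × 40 = 80.
Odds after that evidence = (11/9989) × 80 = 880/9989.
Target odds = 0.8/0.2 = 4.
Need 4ⁿ ≥ 4 ÷ (880/9989) = 9989/220.
4² = 16 falls short of 9989/220 but 4³ = 64 reaches it, so n = 3.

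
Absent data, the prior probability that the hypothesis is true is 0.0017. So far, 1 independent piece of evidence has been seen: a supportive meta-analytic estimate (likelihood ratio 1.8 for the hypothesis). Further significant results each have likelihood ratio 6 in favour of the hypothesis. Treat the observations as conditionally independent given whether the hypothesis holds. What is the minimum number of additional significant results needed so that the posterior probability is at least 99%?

6

Prior odds = 0.0017/0.9983 = 17/9983.
Bayes factor of the evidence already in hand = 1.8.
Odds after that evidence = (17/9983) × 1.8 = 153/49915.
Target odds = 0.99/0.01 = 99.
Need 6ⁿ ≥ 99 ÷ (153/49915) = 549065/17.
6⁵ = 7776 falls short of 549065/17 but 6⁶ = 46656 reaches it, so n = 6.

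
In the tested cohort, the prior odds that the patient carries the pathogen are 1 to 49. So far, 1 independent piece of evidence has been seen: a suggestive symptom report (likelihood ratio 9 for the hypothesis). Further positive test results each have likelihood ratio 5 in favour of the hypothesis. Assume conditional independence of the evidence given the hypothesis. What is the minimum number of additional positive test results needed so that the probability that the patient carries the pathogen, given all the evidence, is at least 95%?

Prior odds = 1/49.
Bayes factor of the evidence already in hand = 9.
Odds after that evidence = (1/49) × 9 = 9/49.
Target odds = 0.95/0.05 = 19.
Need 5ⁿ ≥ 19 ÷ (9/49) = 931/9.
5² = 25 falls short of 931/9 but 5³ = 125 reaches it, so n = 3.

3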